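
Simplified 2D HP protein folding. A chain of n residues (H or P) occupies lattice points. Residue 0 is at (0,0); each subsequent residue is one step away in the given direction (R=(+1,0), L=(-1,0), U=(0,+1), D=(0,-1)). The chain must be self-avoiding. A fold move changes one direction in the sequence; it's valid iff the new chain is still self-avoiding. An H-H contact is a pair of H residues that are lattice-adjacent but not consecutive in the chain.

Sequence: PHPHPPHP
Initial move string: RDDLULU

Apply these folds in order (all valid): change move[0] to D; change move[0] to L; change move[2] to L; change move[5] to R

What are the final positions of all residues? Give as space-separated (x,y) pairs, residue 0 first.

Initial moves: RDDLULU
Fold: move[0]->D => DDDLULU (positions: [(0, 0), (0, -1), (0, -2), (0, -3), (-1, -3), (-1, -2), (-2, -2), (-2, -1)])
Fold: move[0]->L => LDDLULU (positions: [(0, 0), (-1, 0), (-1, -1), (-1, -2), (-2, -2), (-2, -1), (-3, -1), (-3, 0)])
Fold: move[2]->L => LDLLULU (positions: [(0, 0), (-1, 0), (-1, -1), (-2, -1), (-3, -1), (-3, 0), (-4, 0), (-4, 1)])
Fold: move[5]->R => LDLLURU (positions: [(0, 0), (-1, 0), (-1, -1), (-2, -1), (-3, -1), (-3, 0), (-2, 0), (-2, 1)])

Answer: (0,0) (-1,0) (-1,-1) (-2,-1) (-3,-1) (-3,0) (-2,0) (-2,1)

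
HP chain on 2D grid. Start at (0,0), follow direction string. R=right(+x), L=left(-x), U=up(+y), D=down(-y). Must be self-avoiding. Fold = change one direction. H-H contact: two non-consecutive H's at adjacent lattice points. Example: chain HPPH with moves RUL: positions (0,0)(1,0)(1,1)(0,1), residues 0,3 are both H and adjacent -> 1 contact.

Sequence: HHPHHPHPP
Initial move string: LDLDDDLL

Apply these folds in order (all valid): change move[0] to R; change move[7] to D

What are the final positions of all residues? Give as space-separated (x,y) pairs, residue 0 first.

Initial moves: LDLDDDLL
Fold: move[0]->R => RDLDDDLL (positions: [(0, 0), (1, 0), (1, -1), (0, -1), (0, -2), (0, -3), (0, -4), (-1, -4), (-2, -4)])
Fold: move[7]->D => RDLDDDLD (positions: [(0, 0), (1, 0), (1, -1), (0, -1), (0, -2), (0, -3), (0, -4), (-1, -4), (-1, -5)])

Answer: (0,0) (1,0) (1,-1) (0,-1) (0,-2) (0,-3) (0,-4) (-1,-4) (-1,-5)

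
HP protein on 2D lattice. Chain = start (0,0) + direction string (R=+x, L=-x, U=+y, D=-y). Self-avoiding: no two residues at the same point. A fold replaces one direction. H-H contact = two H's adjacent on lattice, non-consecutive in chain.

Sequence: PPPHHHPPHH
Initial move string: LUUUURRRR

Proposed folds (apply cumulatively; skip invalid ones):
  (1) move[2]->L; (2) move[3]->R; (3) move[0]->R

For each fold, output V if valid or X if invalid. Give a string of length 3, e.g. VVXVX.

Initial: LUUUURRRR -> [(0, 0), (-1, 0), (-1, 1), (-1, 2), (-1, 3), (-1, 4), (0, 4), (1, 4), (2, 4), (3, 4)]
Fold 1: move[2]->L => LULUURRRR VALID
Fold 2: move[3]->R => LULRURRRR INVALID (collision), skipped
Fold 3: move[0]->R => RULUURRRR VALID

Answer: VXV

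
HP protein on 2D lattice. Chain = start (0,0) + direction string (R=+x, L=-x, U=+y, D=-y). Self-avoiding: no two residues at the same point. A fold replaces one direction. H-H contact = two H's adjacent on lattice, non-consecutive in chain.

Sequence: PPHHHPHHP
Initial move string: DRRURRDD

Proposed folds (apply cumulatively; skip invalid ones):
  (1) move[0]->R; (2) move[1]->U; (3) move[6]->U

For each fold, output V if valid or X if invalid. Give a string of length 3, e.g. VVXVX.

Answer: VVX

Derivation:
Initial: DRRURRDD -> [(0, 0), (0, -1), (1, -1), (2, -1), (2, 0), (3, 0), (4, 0), (4, -1), (4, -2)]
Fold 1: move[0]->R => RRRURRDD VALID
Fold 2: move[1]->U => RURURRDD VALID
Fold 3: move[6]->U => RURURRUD INVALID (collision), skipped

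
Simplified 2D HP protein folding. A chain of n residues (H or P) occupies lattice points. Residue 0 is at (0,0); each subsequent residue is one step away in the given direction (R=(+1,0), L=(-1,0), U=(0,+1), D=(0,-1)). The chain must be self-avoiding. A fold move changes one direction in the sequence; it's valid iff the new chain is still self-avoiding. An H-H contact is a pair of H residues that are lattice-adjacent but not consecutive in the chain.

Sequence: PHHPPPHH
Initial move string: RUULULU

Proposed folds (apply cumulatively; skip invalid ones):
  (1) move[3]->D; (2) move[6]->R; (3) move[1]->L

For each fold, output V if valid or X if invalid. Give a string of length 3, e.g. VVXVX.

Answer: XXX

Derivation:
Initial: RUULULU -> [(0, 0), (1, 0), (1, 1), (1, 2), (0, 2), (0, 3), (-1, 3), (-1, 4)]
Fold 1: move[3]->D => RUUDULU INVALID (collision), skipped
Fold 2: move[6]->R => RUULULR INVALID (collision), skipped
Fold 3: move[1]->L => RLULULU INVALID (collision), skipped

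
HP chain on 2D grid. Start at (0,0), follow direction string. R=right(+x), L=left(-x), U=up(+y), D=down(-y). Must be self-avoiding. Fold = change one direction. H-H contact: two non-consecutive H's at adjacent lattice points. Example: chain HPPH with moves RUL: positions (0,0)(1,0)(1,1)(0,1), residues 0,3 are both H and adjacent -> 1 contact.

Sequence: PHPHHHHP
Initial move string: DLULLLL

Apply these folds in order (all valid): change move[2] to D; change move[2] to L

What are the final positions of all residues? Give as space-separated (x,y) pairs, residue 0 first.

Answer: (0,0) (0,-1) (-1,-1) (-2,-1) (-3,-1) (-4,-1) (-5,-1) (-6,-1)

Derivation:
Initial moves: DLULLLL
Fold: move[2]->D => DLDLLLL (positions: [(0, 0), (0, -1), (-1, -1), (-1, -2), (-2, -2), (-3, -2), (-4, -2), (-5, -2)])
Fold: move[2]->L => DLLLLLL (positions: [(0, 0), (0, -1), (-1, -1), (-2, -1), (-3, -1), (-4, -1), (-5, -1), (-6, -1)])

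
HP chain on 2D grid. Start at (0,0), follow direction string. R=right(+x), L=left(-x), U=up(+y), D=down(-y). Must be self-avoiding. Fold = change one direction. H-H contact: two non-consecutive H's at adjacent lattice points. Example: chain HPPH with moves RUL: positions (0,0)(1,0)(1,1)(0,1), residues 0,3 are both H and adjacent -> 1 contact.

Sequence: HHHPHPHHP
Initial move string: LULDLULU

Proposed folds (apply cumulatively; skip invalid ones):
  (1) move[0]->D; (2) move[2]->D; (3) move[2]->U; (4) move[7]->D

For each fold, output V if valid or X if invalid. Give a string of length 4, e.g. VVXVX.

Initial: LULDLULU -> [(0, 0), (-1, 0), (-1, 1), (-2, 1), (-2, 0), (-3, 0), (-3, 1), (-4, 1), (-4, 2)]
Fold 1: move[0]->D => DULDLULU INVALID (collision), skipped
Fold 2: move[2]->D => LUDDLULU INVALID (collision), skipped
Fold 3: move[2]->U => LUUDLULU INVALID (collision), skipped
Fold 4: move[7]->D => LULDLULD VALID

Answer: XXXV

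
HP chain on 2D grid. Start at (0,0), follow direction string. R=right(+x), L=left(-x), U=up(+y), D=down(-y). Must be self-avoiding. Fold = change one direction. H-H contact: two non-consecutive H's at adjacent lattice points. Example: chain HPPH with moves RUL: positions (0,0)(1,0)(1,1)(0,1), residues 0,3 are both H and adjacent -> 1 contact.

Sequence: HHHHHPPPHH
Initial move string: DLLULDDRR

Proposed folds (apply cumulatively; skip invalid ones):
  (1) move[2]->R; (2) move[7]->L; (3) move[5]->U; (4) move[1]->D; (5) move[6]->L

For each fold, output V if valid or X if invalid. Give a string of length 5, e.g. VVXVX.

Initial: DLLULDDRR -> [(0, 0), (0, -1), (-1, -1), (-2, -1), (-2, 0), (-3, 0), (-3, -1), (-3, -2), (-2, -2), (-1, -2)]
Fold 1: move[2]->R => DLRULDDRR INVALID (collision), skipped
Fold 2: move[7]->L => DLLULDDLR INVALID (collision), skipped
Fold 3: move[5]->U => DLLULUDRR INVALID (collision), skipped
Fold 4: move[1]->D => DDLULDDRR VALID
Fold 5: move[6]->L => DDLULDLRR INVALID (collision), skipped

Answer: XXXVX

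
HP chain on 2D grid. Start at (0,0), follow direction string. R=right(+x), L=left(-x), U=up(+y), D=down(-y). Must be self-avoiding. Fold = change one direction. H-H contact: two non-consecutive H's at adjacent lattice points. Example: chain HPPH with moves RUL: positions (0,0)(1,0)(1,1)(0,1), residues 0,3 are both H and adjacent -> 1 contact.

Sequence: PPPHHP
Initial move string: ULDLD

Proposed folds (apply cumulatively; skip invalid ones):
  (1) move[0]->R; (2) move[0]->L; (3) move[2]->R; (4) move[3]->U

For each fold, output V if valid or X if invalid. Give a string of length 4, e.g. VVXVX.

Initial: ULDLD -> [(0, 0), (0, 1), (-1, 1), (-1, 0), (-2, 0), (-2, -1)]
Fold 1: move[0]->R => RLDLD INVALID (collision), skipped
Fold 2: move[0]->L => LLDLD VALID
Fold 3: move[2]->R => LLRLD INVALID (collision), skipped
Fold 4: move[3]->U => LLDUD INVALID (collision), skipped

Answer: XVXX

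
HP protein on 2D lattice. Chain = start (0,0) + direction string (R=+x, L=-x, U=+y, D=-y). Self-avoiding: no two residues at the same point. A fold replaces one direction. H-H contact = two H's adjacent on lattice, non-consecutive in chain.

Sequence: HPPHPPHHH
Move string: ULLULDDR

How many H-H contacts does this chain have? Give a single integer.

Positions: [(0, 0), (0, 1), (-1, 1), (-2, 1), (-2, 2), (-3, 2), (-3, 1), (-3, 0), (-2, 0)]
H-H contact: residue 3 @(-2,1) - residue 6 @(-3, 1)
H-H contact: residue 3 @(-2,1) - residue 8 @(-2, 0)

Answer: 2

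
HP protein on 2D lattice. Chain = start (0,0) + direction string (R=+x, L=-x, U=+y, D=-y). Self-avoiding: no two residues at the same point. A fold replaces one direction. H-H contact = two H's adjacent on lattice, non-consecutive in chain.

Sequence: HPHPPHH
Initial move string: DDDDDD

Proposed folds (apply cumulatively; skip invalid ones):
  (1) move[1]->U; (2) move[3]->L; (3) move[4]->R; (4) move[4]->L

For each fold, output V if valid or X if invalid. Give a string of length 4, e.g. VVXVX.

Answer: XVXV

Derivation:
Initial: DDDDDD -> [(0, 0), (0, -1), (0, -2), (0, -3), (0, -4), (0, -5), (0, -6)]
Fold 1: move[1]->U => DUDDDD INVALID (collision), skipped
Fold 2: move[3]->L => DDDLDD VALID
Fold 3: move[4]->R => DDDLRD INVALID (collision), skipped
Fold 4: move[4]->L => DDDLLD VALID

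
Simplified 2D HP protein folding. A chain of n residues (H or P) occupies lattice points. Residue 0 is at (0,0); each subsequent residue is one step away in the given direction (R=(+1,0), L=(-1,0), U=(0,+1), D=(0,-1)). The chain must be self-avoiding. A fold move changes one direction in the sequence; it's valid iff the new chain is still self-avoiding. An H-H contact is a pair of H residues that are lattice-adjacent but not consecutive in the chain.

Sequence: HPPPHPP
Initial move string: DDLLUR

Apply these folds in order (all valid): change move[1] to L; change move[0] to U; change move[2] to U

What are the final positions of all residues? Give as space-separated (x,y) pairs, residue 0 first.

Initial moves: DDLLUR
Fold: move[1]->L => DLLLUR (positions: [(0, 0), (0, -1), (-1, -1), (-2, -1), (-3, -1), (-3, 0), (-2, 0)])
Fold: move[0]->U => ULLLUR (positions: [(0, 0), (0, 1), (-1, 1), (-2, 1), (-3, 1), (-3, 2), (-2, 2)])
Fold: move[2]->U => ULULUR (positions: [(0, 0), (0, 1), (-1, 1), (-1, 2), (-2, 2), (-2, 3), (-1, 3)])

Answer: (0,0) (0,1) (-1,1) (-1,2) (-2,2) (-2,3) (-1,3)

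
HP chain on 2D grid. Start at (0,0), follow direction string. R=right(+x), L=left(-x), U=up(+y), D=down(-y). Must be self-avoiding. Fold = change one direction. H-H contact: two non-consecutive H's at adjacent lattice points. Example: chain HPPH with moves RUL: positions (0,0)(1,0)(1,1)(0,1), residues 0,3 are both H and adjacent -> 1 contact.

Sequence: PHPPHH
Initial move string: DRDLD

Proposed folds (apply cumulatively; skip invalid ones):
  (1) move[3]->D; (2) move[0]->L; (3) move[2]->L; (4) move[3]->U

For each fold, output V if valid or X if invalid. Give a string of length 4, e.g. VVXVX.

Initial: DRDLD -> [(0, 0), (0, -1), (1, -1), (1, -2), (0, -2), (0, -3)]
Fold 1: move[3]->D => DRDDD VALID
Fold 2: move[0]->L => LRDDD INVALID (collision), skipped
Fold 3: move[2]->L => DRLDD INVALID (collision), skipped
Fold 4: move[3]->U => DRDUD INVALID (collision), skipped

Answer: VXXX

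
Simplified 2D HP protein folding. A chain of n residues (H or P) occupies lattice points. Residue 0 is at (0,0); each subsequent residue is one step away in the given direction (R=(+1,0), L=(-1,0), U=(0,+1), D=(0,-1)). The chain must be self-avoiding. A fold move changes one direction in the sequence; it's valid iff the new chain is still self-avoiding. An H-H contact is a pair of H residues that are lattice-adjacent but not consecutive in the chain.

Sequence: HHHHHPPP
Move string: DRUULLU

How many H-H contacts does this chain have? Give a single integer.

Positions: [(0, 0), (0, -1), (1, -1), (1, 0), (1, 1), (0, 1), (-1, 1), (-1, 2)]
H-H contact: residue 0 @(0,0) - residue 3 @(1, 0)

Answer: 1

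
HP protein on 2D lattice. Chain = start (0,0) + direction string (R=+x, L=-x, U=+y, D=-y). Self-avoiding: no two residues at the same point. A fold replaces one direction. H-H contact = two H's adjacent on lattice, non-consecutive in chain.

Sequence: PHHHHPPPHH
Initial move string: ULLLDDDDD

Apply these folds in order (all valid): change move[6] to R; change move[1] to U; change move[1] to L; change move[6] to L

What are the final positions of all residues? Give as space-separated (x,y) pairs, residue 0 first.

Initial moves: ULLLDDDDD
Fold: move[6]->R => ULLLDDRDD (positions: [(0, 0), (0, 1), (-1, 1), (-2, 1), (-3, 1), (-3, 0), (-3, -1), (-2, -1), (-2, -2), (-2, -3)])
Fold: move[1]->U => UULLDDRDD (positions: [(0, 0), (0, 1), (0, 2), (-1, 2), (-2, 2), (-2, 1), (-2, 0), (-1, 0), (-1, -1), (-1, -2)])
Fold: move[1]->L => ULLLDDRDD (positions: [(0, 0), (0, 1), (-1, 1), (-2, 1), (-3, 1), (-3, 0), (-3, -1), (-2, -1), (-2, -2), (-2, -3)])
Fold: move[6]->L => ULLLDDLDD (positions: [(0, 0), (0, 1), (-1, 1), (-2, 1), (-3, 1), (-3, 0), (-3, -1), (-4, -1), (-4, -2), (-4, -3)])

Answer: (0,0) (0,1) (-1,1) (-2,1) (-3,1) (-3,0) (-3,-1) (-4,-1) (-4,-2) (-4,-3)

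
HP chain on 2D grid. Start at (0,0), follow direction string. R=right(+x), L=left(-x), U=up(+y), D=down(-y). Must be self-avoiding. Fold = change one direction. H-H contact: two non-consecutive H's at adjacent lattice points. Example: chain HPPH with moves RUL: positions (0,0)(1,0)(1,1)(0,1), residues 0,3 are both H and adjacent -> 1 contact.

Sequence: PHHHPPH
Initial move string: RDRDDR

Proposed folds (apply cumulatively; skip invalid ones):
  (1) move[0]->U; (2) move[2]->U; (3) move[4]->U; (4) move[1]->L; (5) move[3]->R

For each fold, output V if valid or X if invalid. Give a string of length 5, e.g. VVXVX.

Answer: XXXXV

Derivation:
Initial: RDRDDR -> [(0, 0), (1, 0), (1, -1), (2, -1), (2, -2), (2, -3), (3, -3)]
Fold 1: move[0]->U => UDRDDR INVALID (collision), skipped
Fold 2: move[2]->U => RDUDDR INVALID (collision), skipped
Fold 3: move[4]->U => RDRDUR INVALID (collision), skipped
Fold 4: move[1]->L => RLRDDR INVALID (collision), skipped
Fold 5: move[3]->R => RDRRDR VALID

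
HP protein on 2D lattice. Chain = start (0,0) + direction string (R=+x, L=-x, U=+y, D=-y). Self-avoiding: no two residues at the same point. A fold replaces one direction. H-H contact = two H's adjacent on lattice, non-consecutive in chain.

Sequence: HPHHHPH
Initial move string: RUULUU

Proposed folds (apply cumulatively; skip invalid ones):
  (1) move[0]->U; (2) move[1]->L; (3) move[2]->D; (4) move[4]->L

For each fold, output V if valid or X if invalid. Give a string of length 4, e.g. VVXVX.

Answer: VVVV

Derivation:
Initial: RUULUU -> [(0, 0), (1, 0), (1, 1), (1, 2), (0, 2), (0, 3), (0, 4)]
Fold 1: move[0]->U => UUULUU VALID
Fold 2: move[1]->L => ULULUU VALID
Fold 3: move[2]->D => ULDLUU VALID
Fold 4: move[4]->L => ULDLLU VALID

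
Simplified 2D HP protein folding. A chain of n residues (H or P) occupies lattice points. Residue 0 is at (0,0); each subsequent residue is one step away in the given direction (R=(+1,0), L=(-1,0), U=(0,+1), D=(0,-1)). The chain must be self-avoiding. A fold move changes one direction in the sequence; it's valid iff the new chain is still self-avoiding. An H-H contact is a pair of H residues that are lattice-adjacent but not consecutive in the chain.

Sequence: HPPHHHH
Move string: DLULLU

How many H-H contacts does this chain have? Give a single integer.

Positions: [(0, 0), (0, -1), (-1, -1), (-1, 0), (-2, 0), (-3, 0), (-3, 1)]
H-H contact: residue 0 @(0,0) - residue 3 @(-1, 0)

Answer: 1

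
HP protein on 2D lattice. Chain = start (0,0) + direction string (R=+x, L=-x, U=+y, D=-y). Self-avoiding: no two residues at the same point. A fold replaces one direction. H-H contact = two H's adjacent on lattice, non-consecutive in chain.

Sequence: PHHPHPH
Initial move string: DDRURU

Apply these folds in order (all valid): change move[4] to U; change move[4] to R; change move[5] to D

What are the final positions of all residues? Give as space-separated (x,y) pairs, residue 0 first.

Initial moves: DDRURU
Fold: move[4]->U => DDRUUU (positions: [(0, 0), (0, -1), (0, -2), (1, -2), (1, -1), (1, 0), (1, 1)])
Fold: move[4]->R => DDRURU (positions: [(0, 0), (0, -1), (0, -2), (1, -2), (1, -1), (2, -1), (2, 0)])
Fold: move[5]->D => DDRURD (positions: [(0, 0), (0, -1), (0, -2), (1, -2), (1, -1), (2, -1), (2, -2)])

Answer: (0,0) (0,-1) (0,-2) (1,-2) (1,-1) (2,-1) (2,-2)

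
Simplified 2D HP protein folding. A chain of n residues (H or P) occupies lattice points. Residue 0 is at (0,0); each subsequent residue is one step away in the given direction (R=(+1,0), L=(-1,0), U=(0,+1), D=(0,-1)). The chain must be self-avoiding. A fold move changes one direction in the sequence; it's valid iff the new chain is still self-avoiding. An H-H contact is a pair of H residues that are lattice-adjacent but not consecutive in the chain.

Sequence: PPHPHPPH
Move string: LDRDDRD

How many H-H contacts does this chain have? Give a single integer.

Answer: 0

Derivation:
Positions: [(0, 0), (-1, 0), (-1, -1), (0, -1), (0, -2), (0, -3), (1, -3), (1, -4)]
No H-H contacts found.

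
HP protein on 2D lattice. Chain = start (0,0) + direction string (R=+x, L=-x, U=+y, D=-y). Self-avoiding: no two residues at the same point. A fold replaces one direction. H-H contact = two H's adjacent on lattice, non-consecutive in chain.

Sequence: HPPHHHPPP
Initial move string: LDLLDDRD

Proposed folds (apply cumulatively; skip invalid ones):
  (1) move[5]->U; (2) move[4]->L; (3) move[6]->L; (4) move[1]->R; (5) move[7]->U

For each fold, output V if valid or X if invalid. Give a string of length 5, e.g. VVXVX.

Answer: XVVXV

Derivation:
Initial: LDLLDDRD -> [(0, 0), (-1, 0), (-1, -1), (-2, -1), (-3, -1), (-3, -2), (-3, -3), (-2, -3), (-2, -4)]
Fold 1: move[5]->U => LDLLDURD INVALID (collision), skipped
Fold 2: move[4]->L => LDLLLDRD VALID
Fold 3: move[6]->L => LDLLLDLD VALID
Fold 4: move[1]->R => LRLLLDLD INVALID (collision), skipped
Fold 5: move[7]->U => LDLLLDLU VALID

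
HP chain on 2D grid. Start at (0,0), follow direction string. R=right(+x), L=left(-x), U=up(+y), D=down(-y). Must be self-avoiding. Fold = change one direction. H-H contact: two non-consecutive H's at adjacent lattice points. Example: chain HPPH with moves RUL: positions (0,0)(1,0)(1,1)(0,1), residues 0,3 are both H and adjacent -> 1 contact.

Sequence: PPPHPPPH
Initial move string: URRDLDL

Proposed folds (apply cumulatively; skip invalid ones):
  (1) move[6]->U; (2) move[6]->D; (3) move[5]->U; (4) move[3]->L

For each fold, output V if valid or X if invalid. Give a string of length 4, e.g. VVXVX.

Answer: XVXX

Derivation:
Initial: URRDLDL -> [(0, 0), (0, 1), (1, 1), (2, 1), (2, 0), (1, 0), (1, -1), (0, -1)]
Fold 1: move[6]->U => URRDLDU INVALID (collision), skipped
Fold 2: move[6]->D => URRDLDD VALID
Fold 3: move[5]->U => URRDLUD INVALID (collision), skipped
Fold 4: move[3]->L => URRLLDD INVALID (collision), skipped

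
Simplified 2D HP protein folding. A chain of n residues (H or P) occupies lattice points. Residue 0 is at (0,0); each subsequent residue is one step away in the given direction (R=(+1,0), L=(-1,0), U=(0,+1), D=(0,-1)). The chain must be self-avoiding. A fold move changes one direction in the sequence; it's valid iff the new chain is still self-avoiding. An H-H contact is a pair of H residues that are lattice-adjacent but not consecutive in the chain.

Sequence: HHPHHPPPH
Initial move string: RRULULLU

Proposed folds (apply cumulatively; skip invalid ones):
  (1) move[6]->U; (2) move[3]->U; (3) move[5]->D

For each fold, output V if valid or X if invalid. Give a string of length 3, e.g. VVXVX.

Answer: VVX

Derivation:
Initial: RRULULLU -> [(0, 0), (1, 0), (2, 0), (2, 1), (1, 1), (1, 2), (0, 2), (-1, 2), (-1, 3)]
Fold 1: move[6]->U => RRULULUU VALID
Fold 2: move[3]->U => RRUUULUU VALID
Fold 3: move[5]->D => RRUUUDUU INVALID (collision), skipped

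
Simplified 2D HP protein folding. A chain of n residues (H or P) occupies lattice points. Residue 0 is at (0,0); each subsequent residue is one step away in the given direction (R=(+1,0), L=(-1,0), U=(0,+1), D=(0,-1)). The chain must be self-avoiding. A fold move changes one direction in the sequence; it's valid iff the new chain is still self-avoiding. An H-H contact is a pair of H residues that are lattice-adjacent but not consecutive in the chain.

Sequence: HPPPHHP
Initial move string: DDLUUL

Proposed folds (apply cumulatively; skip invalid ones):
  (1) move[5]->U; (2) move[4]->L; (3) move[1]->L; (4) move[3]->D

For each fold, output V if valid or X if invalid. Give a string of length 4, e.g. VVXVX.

Answer: VVVV

Derivation:
Initial: DDLUUL -> [(0, 0), (0, -1), (0, -2), (-1, -2), (-1, -1), (-1, 0), (-2, 0)]
Fold 1: move[5]->U => DDLUUU VALID
Fold 2: move[4]->L => DDLULU VALID
Fold 3: move[1]->L => DLLULU VALID
Fold 4: move[3]->D => DLLDLU VALID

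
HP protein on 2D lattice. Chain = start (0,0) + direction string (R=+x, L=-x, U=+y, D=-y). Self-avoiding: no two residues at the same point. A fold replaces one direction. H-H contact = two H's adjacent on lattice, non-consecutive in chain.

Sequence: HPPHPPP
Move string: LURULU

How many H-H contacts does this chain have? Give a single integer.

Positions: [(0, 0), (-1, 0), (-1, 1), (0, 1), (0, 2), (-1, 2), (-1, 3)]
H-H contact: residue 0 @(0,0) - residue 3 @(0, 1)

Answer: 1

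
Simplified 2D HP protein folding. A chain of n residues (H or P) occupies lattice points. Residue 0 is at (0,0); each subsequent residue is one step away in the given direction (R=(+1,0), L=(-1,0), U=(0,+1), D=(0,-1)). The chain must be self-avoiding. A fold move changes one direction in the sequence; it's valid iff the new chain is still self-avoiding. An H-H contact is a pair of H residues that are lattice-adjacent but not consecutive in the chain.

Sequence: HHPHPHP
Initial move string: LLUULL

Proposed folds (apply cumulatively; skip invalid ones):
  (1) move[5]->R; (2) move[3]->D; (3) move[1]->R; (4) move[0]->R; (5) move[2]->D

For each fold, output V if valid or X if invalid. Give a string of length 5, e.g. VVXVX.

Answer: XXXXX

Derivation:
Initial: LLUULL -> [(0, 0), (-1, 0), (-2, 0), (-2, 1), (-2, 2), (-3, 2), (-4, 2)]
Fold 1: move[5]->R => LLUULR INVALID (collision), skipped
Fold 2: move[3]->D => LLUDLL INVALID (collision), skipped
Fold 3: move[1]->R => LRUULL INVALID (collision), skipped
Fold 4: move[0]->R => RLUULL INVALID (collision), skipped
Fold 5: move[2]->D => LLDULL INVALID (collision), skipped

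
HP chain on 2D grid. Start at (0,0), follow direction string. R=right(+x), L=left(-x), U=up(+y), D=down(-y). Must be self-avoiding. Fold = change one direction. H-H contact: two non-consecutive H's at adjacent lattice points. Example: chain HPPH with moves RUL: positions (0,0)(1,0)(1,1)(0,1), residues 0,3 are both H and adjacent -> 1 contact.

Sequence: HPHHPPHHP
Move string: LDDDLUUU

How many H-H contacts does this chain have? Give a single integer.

Answer: 2

Derivation:
Positions: [(0, 0), (-1, 0), (-1, -1), (-1, -2), (-1, -3), (-2, -3), (-2, -2), (-2, -1), (-2, 0)]
H-H contact: residue 2 @(-1,-1) - residue 7 @(-2, -1)
H-H contact: residue 3 @(-1,-2) - residue 6 @(-2, -2)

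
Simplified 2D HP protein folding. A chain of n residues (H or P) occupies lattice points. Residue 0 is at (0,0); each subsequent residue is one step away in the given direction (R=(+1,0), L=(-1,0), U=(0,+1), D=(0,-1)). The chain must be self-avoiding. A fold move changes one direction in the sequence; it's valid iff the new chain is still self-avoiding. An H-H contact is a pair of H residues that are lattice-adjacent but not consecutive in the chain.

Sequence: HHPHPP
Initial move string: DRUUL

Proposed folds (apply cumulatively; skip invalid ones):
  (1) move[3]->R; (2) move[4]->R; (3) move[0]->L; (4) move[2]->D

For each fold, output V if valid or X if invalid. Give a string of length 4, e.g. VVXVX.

Initial: DRUUL -> [(0, 0), (0, -1), (1, -1), (1, 0), (1, 1), (0, 1)]
Fold 1: move[3]->R => DRURL INVALID (collision), skipped
Fold 2: move[4]->R => DRUUR VALID
Fold 3: move[0]->L => LRUUR INVALID (collision), skipped
Fold 4: move[2]->D => DRDUR INVALID (collision), skipped

Answer: XVXX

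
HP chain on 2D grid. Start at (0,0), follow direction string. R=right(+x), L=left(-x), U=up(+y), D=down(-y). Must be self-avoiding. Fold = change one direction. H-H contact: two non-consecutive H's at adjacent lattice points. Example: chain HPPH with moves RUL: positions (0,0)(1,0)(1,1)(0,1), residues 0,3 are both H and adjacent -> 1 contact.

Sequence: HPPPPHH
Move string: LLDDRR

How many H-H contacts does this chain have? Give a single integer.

Positions: [(0, 0), (-1, 0), (-2, 0), (-2, -1), (-2, -2), (-1, -2), (0, -2)]
No H-H contacts found.

Answer: 0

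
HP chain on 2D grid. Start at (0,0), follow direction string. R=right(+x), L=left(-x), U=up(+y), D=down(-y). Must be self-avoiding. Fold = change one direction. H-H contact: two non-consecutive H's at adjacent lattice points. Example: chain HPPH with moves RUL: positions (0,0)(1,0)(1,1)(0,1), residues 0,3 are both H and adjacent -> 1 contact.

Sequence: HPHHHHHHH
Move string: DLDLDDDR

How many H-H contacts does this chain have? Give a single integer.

Answer: 0

Derivation:
Positions: [(0, 0), (0, -1), (-1, -1), (-1, -2), (-2, -2), (-2, -3), (-2, -4), (-2, -5), (-1, -5)]
No H-H contacts found.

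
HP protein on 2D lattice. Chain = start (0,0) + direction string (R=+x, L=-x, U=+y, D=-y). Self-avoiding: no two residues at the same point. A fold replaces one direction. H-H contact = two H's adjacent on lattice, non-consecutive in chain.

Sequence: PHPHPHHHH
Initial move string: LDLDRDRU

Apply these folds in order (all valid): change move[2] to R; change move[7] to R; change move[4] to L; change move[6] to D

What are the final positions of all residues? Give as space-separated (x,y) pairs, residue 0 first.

Initial moves: LDLDRDRU
Fold: move[2]->R => LDRDRDRU (positions: [(0, 0), (-1, 0), (-1, -1), (0, -1), (0, -2), (1, -2), (1, -3), (2, -3), (2, -2)])
Fold: move[7]->R => LDRDRDRR (positions: [(0, 0), (-1, 0), (-1, -1), (0, -1), (0, -2), (1, -2), (1, -3), (2, -3), (3, -3)])
Fold: move[4]->L => LDRDLDRR (positions: [(0, 0), (-1, 0), (-1, -1), (0, -1), (0, -2), (-1, -2), (-1, -3), (0, -3), (1, -3)])
Fold: move[6]->D => LDRDLDDR (positions: [(0, 0), (-1, 0), (-1, -1), (0, -1), (0, -2), (-1, -2), (-1, -3), (-1, -4), (0, -4)])

Answer: (0,0) (-1,0) (-1,-1) (0,-1) (0,-2) (-1,-2) (-1,-3) (-1,-4) (0,-4)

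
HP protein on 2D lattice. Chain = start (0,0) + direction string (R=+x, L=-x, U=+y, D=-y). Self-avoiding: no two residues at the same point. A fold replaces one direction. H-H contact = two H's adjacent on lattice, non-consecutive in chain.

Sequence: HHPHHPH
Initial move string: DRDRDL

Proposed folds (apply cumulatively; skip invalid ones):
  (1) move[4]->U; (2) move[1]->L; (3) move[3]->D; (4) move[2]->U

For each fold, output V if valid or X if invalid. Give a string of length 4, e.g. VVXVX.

Answer: XVVX

Derivation:
Initial: DRDRDL -> [(0, 0), (0, -1), (1, -1), (1, -2), (2, -2), (2, -3), (1, -3)]
Fold 1: move[4]->U => DRDRUL INVALID (collision), skipped
Fold 2: move[1]->L => DLDRDL VALID
Fold 3: move[3]->D => DLDDDL VALID
Fold 4: move[2]->U => DLUDDL INVALID (collision), skipped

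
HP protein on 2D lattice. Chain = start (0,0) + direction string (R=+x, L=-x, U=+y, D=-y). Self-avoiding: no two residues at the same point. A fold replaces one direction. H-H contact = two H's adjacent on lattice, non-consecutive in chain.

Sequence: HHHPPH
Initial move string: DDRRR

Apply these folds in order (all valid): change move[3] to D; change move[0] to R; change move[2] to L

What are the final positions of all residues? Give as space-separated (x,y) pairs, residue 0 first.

Initial moves: DDRRR
Fold: move[3]->D => DDRDR (positions: [(0, 0), (0, -1), (0, -2), (1, -2), (1, -3), (2, -3)])
Fold: move[0]->R => RDRDR (positions: [(0, 0), (1, 0), (1, -1), (2, -1), (2, -2), (3, -2)])
Fold: move[2]->L => RDLDR (positions: [(0, 0), (1, 0), (1, -1), (0, -1), (0, -2), (1, -2)])

Answer: (0,0) (1,0) (1,-1) (0,-1) (0,-2) (1,-2)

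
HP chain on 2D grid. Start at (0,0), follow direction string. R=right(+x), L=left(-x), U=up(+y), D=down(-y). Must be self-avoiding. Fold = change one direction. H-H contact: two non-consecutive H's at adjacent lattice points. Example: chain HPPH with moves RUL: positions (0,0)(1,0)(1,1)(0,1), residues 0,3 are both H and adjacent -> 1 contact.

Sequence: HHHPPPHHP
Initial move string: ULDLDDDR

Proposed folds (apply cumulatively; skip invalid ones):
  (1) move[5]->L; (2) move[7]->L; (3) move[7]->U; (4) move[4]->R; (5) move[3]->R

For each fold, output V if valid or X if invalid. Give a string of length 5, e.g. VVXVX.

Initial: ULDLDDDR -> [(0, 0), (0, 1), (-1, 1), (-1, 0), (-2, 0), (-2, -1), (-2, -2), (-2, -3), (-1, -3)]
Fold 1: move[5]->L => ULDLDLDR VALID
Fold 2: move[7]->L => ULDLDLDL VALID
Fold 3: move[7]->U => ULDLDLDU INVALID (collision), skipped
Fold 4: move[4]->R => ULDLRLDL INVALID (collision), skipped
Fold 5: move[3]->R => ULDRDLDL INVALID (collision), skipped

Answer: VVXXX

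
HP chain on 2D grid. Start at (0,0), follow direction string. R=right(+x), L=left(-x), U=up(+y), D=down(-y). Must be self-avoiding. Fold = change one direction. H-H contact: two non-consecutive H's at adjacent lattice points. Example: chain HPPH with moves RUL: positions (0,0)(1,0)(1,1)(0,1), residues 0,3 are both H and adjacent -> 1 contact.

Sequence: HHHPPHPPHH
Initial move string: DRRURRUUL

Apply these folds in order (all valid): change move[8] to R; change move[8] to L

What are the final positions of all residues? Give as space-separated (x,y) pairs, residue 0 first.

Initial moves: DRRURRUUL
Fold: move[8]->R => DRRURRUUR (positions: [(0, 0), (0, -1), (1, -1), (2, -1), (2, 0), (3, 0), (4, 0), (4, 1), (4, 2), (5, 2)])
Fold: move[8]->L => DRRURRUUL (positions: [(0, 0), (0, -1), (1, -1), (2, -1), (2, 0), (3, 0), (4, 0), (4, 1), (4, 2), (3, 2)])

Answer: (0,0) (0,-1) (1,-1) (2,-1) (2,0) (3,0) (4,0) (4,1) (4,2) (3,2)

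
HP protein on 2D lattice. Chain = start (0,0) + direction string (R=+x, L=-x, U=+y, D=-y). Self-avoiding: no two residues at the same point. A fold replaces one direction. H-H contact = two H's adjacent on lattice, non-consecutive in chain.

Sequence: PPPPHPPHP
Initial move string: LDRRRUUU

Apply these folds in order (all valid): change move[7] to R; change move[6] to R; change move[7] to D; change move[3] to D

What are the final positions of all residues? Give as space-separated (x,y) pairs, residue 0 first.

Answer: (0,0) (-1,0) (-1,-1) (0,-1) (0,-2) (1,-2) (1,-1) (2,-1) (2,-2)

Derivation:
Initial moves: LDRRRUUU
Fold: move[7]->R => LDRRRUUR (positions: [(0, 0), (-1, 0), (-1, -1), (0, -1), (1, -1), (2, -1), (2, 0), (2, 1), (3, 1)])
Fold: move[6]->R => LDRRRURR (positions: [(0, 0), (-1, 0), (-1, -1), (0, -1), (1, -1), (2, -1), (2, 0), (3, 0), (4, 0)])
Fold: move[7]->D => LDRRRURD (positions: [(0, 0), (-1, 0), (-1, -1), (0, -1), (1, -1), (2, -1), (2, 0), (3, 0), (3, -1)])
Fold: move[3]->D => LDRDRURD (positions: [(0, 0), (-1, 0), (-1, -1), (0, -1), (0, -2), (1, -2), (1, -1), (2, -1), (2, -2)])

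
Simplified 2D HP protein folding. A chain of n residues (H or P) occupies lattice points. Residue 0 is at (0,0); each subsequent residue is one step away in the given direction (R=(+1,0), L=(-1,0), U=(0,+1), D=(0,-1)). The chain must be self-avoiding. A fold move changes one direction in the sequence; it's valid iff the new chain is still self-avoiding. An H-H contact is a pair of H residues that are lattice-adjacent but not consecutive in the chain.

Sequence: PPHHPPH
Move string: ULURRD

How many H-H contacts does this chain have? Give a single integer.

Answer: 0

Derivation:
Positions: [(0, 0), (0, 1), (-1, 1), (-1, 2), (0, 2), (1, 2), (1, 1)]
No H-H contacts found.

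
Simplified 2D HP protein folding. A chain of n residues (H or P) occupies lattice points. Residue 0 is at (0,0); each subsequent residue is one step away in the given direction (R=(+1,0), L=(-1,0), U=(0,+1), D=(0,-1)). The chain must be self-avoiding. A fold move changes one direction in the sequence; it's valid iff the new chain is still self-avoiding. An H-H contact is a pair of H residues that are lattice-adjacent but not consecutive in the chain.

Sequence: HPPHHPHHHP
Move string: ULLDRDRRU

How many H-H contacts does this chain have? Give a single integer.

Positions: [(0, 0), (0, 1), (-1, 1), (-2, 1), (-2, 0), (-1, 0), (-1, -1), (0, -1), (1, -1), (1, 0)]
H-H contact: residue 0 @(0,0) - residue 7 @(0, -1)

Answer: 1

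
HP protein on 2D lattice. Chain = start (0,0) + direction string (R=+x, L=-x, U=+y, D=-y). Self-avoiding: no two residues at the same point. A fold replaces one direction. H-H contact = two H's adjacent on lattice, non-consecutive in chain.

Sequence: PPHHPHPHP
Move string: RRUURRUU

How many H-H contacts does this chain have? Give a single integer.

Positions: [(0, 0), (1, 0), (2, 0), (2, 1), (2, 2), (3, 2), (4, 2), (4, 3), (4, 4)]
No H-H contacts found.

Answer: 0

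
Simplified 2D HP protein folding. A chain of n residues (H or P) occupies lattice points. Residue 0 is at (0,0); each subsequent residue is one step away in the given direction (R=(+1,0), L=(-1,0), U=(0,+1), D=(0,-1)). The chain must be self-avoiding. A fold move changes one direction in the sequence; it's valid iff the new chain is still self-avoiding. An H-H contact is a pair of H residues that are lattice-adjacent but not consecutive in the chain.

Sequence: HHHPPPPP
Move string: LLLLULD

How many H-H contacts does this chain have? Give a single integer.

Answer: 0

Derivation:
Positions: [(0, 0), (-1, 0), (-2, 0), (-3, 0), (-4, 0), (-4, 1), (-5, 1), (-5, 0)]
No H-H contacts found.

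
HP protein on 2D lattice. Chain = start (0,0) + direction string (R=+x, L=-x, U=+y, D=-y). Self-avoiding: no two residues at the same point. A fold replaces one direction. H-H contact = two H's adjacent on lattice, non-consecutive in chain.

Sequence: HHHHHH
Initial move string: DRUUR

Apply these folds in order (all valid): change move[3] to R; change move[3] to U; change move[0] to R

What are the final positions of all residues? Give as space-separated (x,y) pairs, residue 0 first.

Initial moves: DRUUR
Fold: move[3]->R => DRURR (positions: [(0, 0), (0, -1), (1, -1), (1, 0), (2, 0), (3, 0)])
Fold: move[3]->U => DRUUR (positions: [(0, 0), (0, -1), (1, -1), (1, 0), (1, 1), (2, 1)])
Fold: move[0]->R => RRUUR (positions: [(0, 0), (1, 0), (2, 0), (2, 1), (2, 2), (3, 2)])

Answer: (0,0) (1,0) (2,0) (2,1) (2,2) (3,2)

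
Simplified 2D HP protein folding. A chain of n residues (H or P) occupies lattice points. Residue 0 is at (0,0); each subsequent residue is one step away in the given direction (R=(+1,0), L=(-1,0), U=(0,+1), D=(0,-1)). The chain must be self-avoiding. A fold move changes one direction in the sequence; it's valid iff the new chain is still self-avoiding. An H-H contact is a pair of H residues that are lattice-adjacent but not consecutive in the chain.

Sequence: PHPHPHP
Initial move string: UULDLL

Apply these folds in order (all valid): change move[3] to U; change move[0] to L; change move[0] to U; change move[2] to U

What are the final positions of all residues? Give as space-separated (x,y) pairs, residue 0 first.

Answer: (0,0) (0,1) (0,2) (0,3) (0,4) (-1,4) (-2,4)

Derivation:
Initial moves: UULDLL
Fold: move[3]->U => UULULL (positions: [(0, 0), (0, 1), (0, 2), (-1, 2), (-1, 3), (-2, 3), (-3, 3)])
Fold: move[0]->L => LULULL (positions: [(0, 0), (-1, 0), (-1, 1), (-2, 1), (-2, 2), (-3, 2), (-4, 2)])
Fold: move[0]->U => UULULL (positions: [(0, 0), (0, 1), (0, 2), (-1, 2), (-1, 3), (-2, 3), (-3, 3)])
Fold: move[2]->U => UUUULL (positions: [(0, 0), (0, 1), (0, 2), (0, 3), (0, 4), (-1, 4), (-2, 4)])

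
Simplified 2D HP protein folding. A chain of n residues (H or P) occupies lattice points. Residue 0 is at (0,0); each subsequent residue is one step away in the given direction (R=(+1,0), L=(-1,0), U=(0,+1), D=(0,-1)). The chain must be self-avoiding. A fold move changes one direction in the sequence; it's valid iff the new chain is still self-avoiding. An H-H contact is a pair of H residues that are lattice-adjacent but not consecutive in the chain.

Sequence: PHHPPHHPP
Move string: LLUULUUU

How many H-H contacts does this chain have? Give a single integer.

Answer: 0

Derivation:
Positions: [(0, 0), (-1, 0), (-2, 0), (-2, 1), (-2, 2), (-3, 2), (-3, 3), (-3, 4), (-3, 5)]
No H-H contacts found.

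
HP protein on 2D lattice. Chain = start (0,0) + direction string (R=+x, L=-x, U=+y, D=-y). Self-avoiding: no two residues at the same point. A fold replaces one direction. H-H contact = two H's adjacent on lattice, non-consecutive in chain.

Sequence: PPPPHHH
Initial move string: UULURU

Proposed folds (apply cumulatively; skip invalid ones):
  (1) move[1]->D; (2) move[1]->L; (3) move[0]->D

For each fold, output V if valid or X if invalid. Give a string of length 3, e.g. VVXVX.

Answer: XVV

Derivation:
Initial: UULURU -> [(0, 0), (0, 1), (0, 2), (-1, 2), (-1, 3), (0, 3), (0, 4)]
Fold 1: move[1]->D => UDLURU INVALID (collision), skipped
Fold 2: move[1]->L => ULLURU VALID
Fold 3: move[0]->D => DLLURU VALID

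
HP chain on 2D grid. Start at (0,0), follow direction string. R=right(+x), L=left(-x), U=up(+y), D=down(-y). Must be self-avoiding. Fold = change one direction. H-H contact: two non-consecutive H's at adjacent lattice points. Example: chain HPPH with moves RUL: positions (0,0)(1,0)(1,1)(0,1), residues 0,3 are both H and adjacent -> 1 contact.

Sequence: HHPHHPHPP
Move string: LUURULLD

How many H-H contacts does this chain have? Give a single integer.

Answer: 1

Derivation:
Positions: [(0, 0), (-1, 0), (-1, 1), (-1, 2), (0, 2), (0, 3), (-1, 3), (-2, 3), (-2, 2)]
H-H contact: residue 3 @(-1,2) - residue 6 @(-1, 3)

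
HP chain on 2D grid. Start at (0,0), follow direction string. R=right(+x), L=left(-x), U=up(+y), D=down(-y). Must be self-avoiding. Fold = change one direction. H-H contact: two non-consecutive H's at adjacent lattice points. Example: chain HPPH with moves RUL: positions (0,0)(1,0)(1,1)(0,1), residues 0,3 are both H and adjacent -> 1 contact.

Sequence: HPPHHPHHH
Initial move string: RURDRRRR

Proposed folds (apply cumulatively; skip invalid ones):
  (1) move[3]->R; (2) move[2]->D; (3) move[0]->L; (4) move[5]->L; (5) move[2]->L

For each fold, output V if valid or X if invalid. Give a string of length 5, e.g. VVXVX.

Initial: RURDRRRR -> [(0, 0), (1, 0), (1, 1), (2, 1), (2, 0), (3, 0), (4, 0), (5, 0), (6, 0)]
Fold 1: move[3]->R => RURRRRRR VALID
Fold 2: move[2]->D => RUDRRRRR INVALID (collision), skipped
Fold 3: move[0]->L => LURRRRRR VALID
Fold 4: move[5]->L => LURRRLRR INVALID (collision), skipped
Fold 5: move[2]->L => LULRRRRR INVALID (collision), skipped

Answer: VXVXX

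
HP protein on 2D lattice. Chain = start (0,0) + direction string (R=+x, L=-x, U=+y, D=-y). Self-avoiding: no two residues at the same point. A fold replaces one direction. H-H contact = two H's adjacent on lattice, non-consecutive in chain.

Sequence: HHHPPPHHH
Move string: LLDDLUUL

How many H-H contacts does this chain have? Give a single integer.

Positions: [(0, 0), (-1, 0), (-2, 0), (-2, -1), (-2, -2), (-3, -2), (-3, -1), (-3, 0), (-4, 0)]
H-H contact: residue 2 @(-2,0) - residue 7 @(-3, 0)

Answer: 1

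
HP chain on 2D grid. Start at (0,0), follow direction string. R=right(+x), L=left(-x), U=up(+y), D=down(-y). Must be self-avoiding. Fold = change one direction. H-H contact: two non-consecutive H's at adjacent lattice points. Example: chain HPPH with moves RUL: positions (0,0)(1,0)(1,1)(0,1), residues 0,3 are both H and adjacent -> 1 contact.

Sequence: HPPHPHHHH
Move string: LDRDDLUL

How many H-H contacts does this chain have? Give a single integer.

Positions: [(0, 0), (-1, 0), (-1, -1), (0, -1), (0, -2), (0, -3), (-1, -3), (-1, -2), (-2, -2)]
H-H contact: residue 0 @(0,0) - residue 3 @(0, -1)

Answer: 1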